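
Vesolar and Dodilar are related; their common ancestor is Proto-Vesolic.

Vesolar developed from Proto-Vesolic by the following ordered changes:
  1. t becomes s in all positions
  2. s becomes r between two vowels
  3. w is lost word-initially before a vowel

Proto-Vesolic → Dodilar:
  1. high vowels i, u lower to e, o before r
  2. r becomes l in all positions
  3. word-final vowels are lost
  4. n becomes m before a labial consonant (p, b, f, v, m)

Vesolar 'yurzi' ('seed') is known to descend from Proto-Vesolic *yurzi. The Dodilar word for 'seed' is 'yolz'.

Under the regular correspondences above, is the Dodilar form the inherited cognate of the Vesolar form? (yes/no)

Derive the expected Dodilar reflex of *yurzi:
Dodilar: *yurzi > yorzi > yolzi > yolz  (by pre-rhotic lowering, unconditioned shift, apocope)
Dodilar 'yolz' matches the regular reflex exactly, so the pair is cognate.

yes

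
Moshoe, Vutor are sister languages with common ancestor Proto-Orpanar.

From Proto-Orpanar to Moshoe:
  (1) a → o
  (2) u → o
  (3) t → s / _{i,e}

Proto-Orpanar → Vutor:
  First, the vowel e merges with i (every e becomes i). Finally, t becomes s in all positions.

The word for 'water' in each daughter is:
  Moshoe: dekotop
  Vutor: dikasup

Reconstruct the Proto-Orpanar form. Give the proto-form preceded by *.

*dekatup

Position 5: Moshoe has t, Vutor has s. Moshoe preserves t here (none of its changes turn any other segment into t), so the proto-segment is *t.
Position 4: Moshoe has o, Vutor has a. Vutor preserves a here (none of its changes turn any other segment into a), so the proto-segment is *a.
This points to *dekatup. Verify forward in each daughter:
Moshoe: start from *dekatup.
  rule 1 (vowel merger): dekatup → dekotup
  rule 2 (vowel merger): dekotup → dekotop
  rule 3: no change — dekotop
  ⇒ Moshoe dekotop
Vutor: *dekatup
  dekatup → dikatup   [vowel merger]
  dikatup → dikasup   [unconditioned shift]
  giving Vutor dikasup.
*dekatup is the unique common source.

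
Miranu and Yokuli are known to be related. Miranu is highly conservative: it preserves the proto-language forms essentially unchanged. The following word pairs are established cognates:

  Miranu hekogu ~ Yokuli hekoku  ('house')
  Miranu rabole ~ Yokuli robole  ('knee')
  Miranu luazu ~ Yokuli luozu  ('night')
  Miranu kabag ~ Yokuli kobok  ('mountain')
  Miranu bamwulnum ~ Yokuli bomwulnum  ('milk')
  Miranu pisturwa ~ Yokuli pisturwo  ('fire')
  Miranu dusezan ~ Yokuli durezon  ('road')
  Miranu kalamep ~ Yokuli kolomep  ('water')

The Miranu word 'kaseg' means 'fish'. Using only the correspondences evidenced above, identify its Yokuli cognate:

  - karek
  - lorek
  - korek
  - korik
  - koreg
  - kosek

kabag ~ kobok, kalamep ~ kolomep — Miranu a corresponds to Yokuli o after a consonant, before a consonant other than r, m, n, p, b, f, v.
dusezan ~ durezon — Miranu s corresponds to Yokuli r between vowels (before a front vowel).
kabag ~ kobok — Miranu g corresponds to Yokuli k word-finally.
Applying these to Miranu 'kaseg':
  kaseg → koseg   (a→o after a consonant, before a consonant other than r, m, n, p, b, f, v)
  koseg → koreg   (s→r between vowels (before a front vowel))
  koreg → korek   (g→k word-finally)
So the Yokuli cognate is 'korek'.

korek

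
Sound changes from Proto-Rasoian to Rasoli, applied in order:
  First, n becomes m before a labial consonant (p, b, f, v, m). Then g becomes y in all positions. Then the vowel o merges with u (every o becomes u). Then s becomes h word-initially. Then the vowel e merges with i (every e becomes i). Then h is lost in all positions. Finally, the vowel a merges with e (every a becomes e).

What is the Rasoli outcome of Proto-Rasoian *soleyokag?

uliyukey

Rasoli: *soleyokag > soleyokay > suleyukay > huleyukay > huliyukay > uliyukay > uliyukey  (by unconditioned shift, vowel merger, debuccalisation, vowel merger, h-loss, vowel merger)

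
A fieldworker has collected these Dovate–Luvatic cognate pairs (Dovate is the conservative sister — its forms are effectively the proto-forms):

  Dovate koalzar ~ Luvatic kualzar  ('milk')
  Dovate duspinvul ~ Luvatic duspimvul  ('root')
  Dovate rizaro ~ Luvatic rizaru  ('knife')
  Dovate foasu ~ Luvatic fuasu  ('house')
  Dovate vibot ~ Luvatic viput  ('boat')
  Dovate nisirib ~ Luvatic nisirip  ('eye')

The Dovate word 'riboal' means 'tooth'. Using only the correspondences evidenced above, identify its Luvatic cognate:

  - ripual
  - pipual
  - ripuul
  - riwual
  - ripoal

vibot ~ viput — Dovate b corresponds to Luvatic p between vowels (before a back vowel).
koalzar ~ kualzar, foasu ~ fuasu — Dovate o corresponds to Luvatic u after a consonant, before a back vowel.
Applying these to Dovate 'riboal':
  riboal → ripoal   (b→p between vowels (before a back vowel))
  ripoal → ripual   (o→u after a consonant, before a back vowel)
So the Luvatic cognate is 'ripual'.

ripual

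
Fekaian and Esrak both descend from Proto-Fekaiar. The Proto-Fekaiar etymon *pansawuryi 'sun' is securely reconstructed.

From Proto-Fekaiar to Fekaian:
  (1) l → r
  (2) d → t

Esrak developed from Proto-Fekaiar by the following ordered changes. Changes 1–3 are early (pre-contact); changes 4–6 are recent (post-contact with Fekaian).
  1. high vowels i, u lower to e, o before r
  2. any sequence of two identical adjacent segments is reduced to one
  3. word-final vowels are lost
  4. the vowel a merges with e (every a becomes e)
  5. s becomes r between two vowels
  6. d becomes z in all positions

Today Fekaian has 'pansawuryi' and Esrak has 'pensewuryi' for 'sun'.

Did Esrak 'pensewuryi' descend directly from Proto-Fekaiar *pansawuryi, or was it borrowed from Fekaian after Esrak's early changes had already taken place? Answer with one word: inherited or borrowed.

If inherited, *pansawuryi would pass through all of Esrak's changes:
Esrak: *pansawuryi
  pansawuryi → pansaworyi   [pre-rhotic lowering]
  pansaworyi (rule 2 does not apply)
  pansaworyi → pansawory   [apocope]
  pansawory → pensewory   [vowel merger]
  pensewory (rule 5 does not apply)
  pensewory (rule 6 does not apply)
  giving Esrak pensewory.
If borrowed from Fekaian 'pansawuryi' after the early changes, it would undergo only the recent ones:
  rule 4 (vowel merger): pansawuryi → pensewuryi
  rule 5 (rhotacism): no change (pensewuryi)
  rule 6 (unconditioned shift): no change (pensewuryi)
  ⇒ as a loan: pensewuryi
Esrak 'pensewuryi' matches the loan outcome 'pensewuryi', not the inherited 'pensewory' — it skipped the early Esrak changes, so it was borrowed from Fekaian.

borrowed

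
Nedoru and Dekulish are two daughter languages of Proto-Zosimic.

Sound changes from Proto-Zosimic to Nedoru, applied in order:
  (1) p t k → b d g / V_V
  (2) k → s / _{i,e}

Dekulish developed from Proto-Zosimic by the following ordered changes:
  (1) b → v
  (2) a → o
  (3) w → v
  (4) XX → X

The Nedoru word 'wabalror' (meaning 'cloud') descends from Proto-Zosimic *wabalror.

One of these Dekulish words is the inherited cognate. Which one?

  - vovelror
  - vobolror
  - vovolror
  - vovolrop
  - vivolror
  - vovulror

Dekulish: *wabalror
  wabalror → wavalror   [unconditioned shift]
  wavalror → wovolror   [vowel merger]
  wovolror → vovolror   [unconditioned shift]
  vovolror (rule 4 does not apply)
  giving Dekulish vovolror.

vovolror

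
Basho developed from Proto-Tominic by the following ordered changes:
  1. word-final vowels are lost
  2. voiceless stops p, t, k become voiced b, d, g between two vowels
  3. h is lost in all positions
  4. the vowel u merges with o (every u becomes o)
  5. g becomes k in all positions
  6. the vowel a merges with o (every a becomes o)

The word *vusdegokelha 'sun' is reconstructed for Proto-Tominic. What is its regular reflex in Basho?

vosdekokel

Basho: *vusdegokelha
  vusdegokelha → vusdegokelh   [apocope]
  vusdegokelh → vusdegogelh   [intervocalic voicing]
  vusdegogelh → vusdegogel   [h-loss]
  vusdegogel → vosdegogel   [vowel merger]
  vosdegogel → vosdekokel   [unconditioned shift]
  vosdekokel (rule 6 does not apply)
  giving Basho vosdekokel.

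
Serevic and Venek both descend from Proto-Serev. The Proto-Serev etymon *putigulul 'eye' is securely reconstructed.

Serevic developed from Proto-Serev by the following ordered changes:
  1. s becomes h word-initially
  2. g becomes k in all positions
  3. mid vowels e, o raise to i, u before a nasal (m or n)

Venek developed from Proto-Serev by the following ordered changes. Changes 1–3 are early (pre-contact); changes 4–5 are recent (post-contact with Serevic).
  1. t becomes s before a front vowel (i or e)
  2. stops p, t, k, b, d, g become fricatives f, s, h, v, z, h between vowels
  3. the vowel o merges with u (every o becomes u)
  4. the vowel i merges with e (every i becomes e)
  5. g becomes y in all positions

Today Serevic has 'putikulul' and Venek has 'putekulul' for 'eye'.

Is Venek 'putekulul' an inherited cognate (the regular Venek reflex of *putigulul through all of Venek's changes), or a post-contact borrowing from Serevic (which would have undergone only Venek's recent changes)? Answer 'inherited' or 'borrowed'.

borrowed

If inherited, *putigulul would pass through all of Venek's changes:
Venek: start from *putigulul.
  rule 1 (palatalisation): putigulul → pusigulul
  rule 2 (intervocalic lenition): pusigulul → pusihulul
  rule 3: no change — pusihulul
  rule 4 (vowel merger): pusihulul → pusehulul
  rule 5: no change — pusehulul
  ⇒ Venek pusehulul
If borrowed from Serevic 'putikulul' after the early changes, it would undergo only the recent ones:
  rule 4 (vowel merger): putikulul → putekulul
  rule 5 (unconditioned shift): no change (putekulul)
  ⇒ as a loan: putekulul
Venek 'putekulul' matches the loan outcome 'putekulul', not the inherited 'pusehulul' — it skipped the early Venek changes, so it was borrowed from Serevic.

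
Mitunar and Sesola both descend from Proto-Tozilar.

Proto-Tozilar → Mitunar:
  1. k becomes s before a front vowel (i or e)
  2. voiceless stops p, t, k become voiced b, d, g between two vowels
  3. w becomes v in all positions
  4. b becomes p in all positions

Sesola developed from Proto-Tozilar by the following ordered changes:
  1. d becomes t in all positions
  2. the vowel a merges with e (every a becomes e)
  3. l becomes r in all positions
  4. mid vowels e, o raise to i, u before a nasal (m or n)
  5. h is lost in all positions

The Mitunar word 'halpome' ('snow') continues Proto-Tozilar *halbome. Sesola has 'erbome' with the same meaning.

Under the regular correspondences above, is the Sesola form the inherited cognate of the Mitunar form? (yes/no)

no

Derive the expected Sesola reflex of *halbome:
Sesola: start from *halbome.
  rule 1: no change — halbome
  rule 2 (vowel merger): halbome → helbome
  rule 3 (unconditioned shift): helbome → herbome
  rule 4 (pre-nasal raising): herbome → herbume
  rule 5 (h-loss): herbume → erbume
  ⇒ Sesola erbume
The regular Sesola reflex would be 'erbume', but the attested form is 'erbome'. The correspondence is irregular, so they are not cognates (the Sesola form has a different source).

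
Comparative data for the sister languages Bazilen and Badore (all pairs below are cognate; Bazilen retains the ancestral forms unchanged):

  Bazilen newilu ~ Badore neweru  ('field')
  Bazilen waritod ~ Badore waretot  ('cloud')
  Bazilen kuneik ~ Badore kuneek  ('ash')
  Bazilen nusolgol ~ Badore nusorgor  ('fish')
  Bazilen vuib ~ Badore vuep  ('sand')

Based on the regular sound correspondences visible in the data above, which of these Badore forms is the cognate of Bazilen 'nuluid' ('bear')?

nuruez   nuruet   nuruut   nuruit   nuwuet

nuruet

newilu ~ neweru — Bazilen l corresponds to Badore r between vowels (before a back vowel).
kuneik ~ kuneek — Bazilen i corresponds to Badore e after a vowel, before a consonant other than r, m, n, p, b, f, v.
waritod ~ waretot — Bazilen d corresponds to Badore t word-finally.
Applying these to Bazilen 'nuluid':
  nuluid → nuruid   (l→r between vowels (before a back vowel))
  nuruid → nurued   (i→e after a vowel, before a consonant other than r, m, n, p, b, f, v)
  nurued → nuruet   (d→t word-finally)
So the Badore cognate is 'nuruet'.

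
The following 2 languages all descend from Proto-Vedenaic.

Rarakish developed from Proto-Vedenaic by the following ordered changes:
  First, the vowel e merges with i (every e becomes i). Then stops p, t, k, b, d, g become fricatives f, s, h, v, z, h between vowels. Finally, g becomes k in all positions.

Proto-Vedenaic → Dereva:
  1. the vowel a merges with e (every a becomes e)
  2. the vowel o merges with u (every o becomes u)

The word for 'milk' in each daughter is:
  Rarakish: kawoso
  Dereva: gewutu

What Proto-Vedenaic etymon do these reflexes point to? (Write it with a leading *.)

Position 2: Rarakish has a, Dereva has e. Rarakish preserves a here (none of its changes turn any other segment into a), so the proto-segment is *a.
Position 6: Rarakish has o, Dereva has u. Rarakish preserves o here (none of its changes turn any other segment into o), so the proto-segment is *o.
This points to *gawoto. Verify forward in each daughter:
Rarakish: start from *gawoto.
  rule 1: no change — gawoto
  rule 2 (intervocalic lenition): gawoto → gawoso
  rule 3 (unconditioned shift): gawoso → kawoso
  ⇒ Rarakish kawoso
Dereva: *gawoto > gewoto > gewutu  (by vowel merger, vowel merger)
*gawoto is the unique common source.

*gawoto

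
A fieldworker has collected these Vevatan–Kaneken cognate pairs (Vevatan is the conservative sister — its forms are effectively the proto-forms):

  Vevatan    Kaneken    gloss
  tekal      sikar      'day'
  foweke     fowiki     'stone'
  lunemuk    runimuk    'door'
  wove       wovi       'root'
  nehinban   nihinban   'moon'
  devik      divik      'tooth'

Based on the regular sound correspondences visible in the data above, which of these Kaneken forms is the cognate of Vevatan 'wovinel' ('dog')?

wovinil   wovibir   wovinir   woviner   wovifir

tekal ~ sikar, foweke ~ fowiki — Vevatan e corresponds to Kaneken i after a consonant, before a consonant other than r, m, n, p, b, f, v.
tekal ~ sikar — Vevatan l corresponds to Kaneken r word-finally.
Applying these to Vevatan 'wovinel':
  wovinel → wovinil   (e→i after a consonant, before a consonant other than r, m, n, p, b, f, v)
  wovinil → wovinir   (l→r word-finally)
So the Kaneken cognate is 'wovinir'.

wovinir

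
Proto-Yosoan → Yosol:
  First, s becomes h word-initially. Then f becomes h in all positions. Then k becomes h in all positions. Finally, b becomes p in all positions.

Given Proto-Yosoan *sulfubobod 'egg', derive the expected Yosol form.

hulhupopod

Yosol: start from *sulfubobod.
  rule 1 (debuccalisation): sulfubobod → hulfubobod
  rule 2 (unconditioned shift): hulfubobod → hulhubobod
  rule 3: no change — hulhubobod
  rule 4 (unconditioned shift): hulhubobod → hulhupopod
  ⇒ Yosol hulhupopod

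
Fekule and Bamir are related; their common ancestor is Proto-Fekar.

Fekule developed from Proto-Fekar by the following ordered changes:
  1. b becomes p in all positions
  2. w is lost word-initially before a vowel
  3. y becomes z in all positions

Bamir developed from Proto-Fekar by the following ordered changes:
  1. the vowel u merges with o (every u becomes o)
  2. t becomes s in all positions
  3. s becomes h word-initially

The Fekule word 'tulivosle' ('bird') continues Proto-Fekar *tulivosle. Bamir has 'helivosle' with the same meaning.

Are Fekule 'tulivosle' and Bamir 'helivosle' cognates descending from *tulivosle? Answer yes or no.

Derive the expected Bamir reflex of *tulivosle:
Bamir: start from *tulivosle.
  rule 1 (vowel merger): tulivosle → tolivosle
  rule 2 (unconditioned shift): tolivosle → solivosle
  rule 3 (debuccalisation): solivosle → holivosle
  ⇒ Bamir holivosle
The regular Bamir reflex would be 'holivosle', but the attested form is 'helivosle'. The correspondence is irregular, so they are not cognates (the Bamir form has a different source).

no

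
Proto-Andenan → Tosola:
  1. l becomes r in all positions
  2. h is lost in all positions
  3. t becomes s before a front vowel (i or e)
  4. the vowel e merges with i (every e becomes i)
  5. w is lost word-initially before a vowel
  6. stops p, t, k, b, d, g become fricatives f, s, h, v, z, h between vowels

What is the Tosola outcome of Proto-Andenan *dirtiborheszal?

dirsivoriszar

Tosola: *dirtiborheszal > dirtiborheszar > dirtiboreszar > dirsiboreszar > dirsiboriszar > dirsivoriszar  (by unconditioned shift, h-loss, palatalisation, vowel merger, intervocalic lenition)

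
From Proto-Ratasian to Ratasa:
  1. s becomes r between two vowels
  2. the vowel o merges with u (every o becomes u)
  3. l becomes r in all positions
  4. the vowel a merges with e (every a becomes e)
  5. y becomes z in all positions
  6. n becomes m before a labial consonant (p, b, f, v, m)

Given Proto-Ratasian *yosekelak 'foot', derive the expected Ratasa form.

zurekerek

Ratasa: *yosekelak
  yosekelak → yorekelak   [rhotacism]
  yorekelak → yurekelak   [vowel merger]
  yurekelak → yurekerak   [unconditioned shift]
  yurekerak → yurekerek   [vowel merger]
  yurekerek → zurekerek   [unconditioned shift]
  zurekerek (rule 6 does not apply)
  giving Ratasa zurekerek.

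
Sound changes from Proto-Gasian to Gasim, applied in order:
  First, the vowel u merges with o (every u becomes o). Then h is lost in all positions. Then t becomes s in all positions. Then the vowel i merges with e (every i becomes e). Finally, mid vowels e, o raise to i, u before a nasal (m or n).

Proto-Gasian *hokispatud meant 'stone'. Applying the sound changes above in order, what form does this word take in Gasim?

Gasim: start from *hokispatud.
  rule 1 (vowel merger): hokispatud → hokispatod
  rule 2 (h-loss): hokispatod → okispatod
  rule 3 (unconditioned shift): okispatod → okispasod
  rule 4 (vowel merger): okispasod → okespasod
  rule 5: no change — okespasod
  ⇒ Gasim okespasod

okespasod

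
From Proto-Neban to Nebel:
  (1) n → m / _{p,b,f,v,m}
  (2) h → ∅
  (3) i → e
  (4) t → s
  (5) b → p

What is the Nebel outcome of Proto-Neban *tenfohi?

Nebel: *tenfohi
  tenfohi → temfohi   [nasal place assimilation]
  temfohi → temfoi   [h-loss]
  temfoi → temfoe   [vowel merger]
  temfoe → semfoe   [unconditioned shift]
  semfoe (rule 5 does not apply)
  giving Nebel semfoe.

semfoe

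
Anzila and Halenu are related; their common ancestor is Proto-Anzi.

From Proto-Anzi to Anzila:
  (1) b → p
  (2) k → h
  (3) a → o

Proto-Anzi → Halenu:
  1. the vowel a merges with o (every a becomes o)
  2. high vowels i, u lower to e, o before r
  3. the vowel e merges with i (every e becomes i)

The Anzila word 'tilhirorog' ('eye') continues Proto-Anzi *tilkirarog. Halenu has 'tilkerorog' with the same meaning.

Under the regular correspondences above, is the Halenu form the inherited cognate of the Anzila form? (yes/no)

no

Derive the expected Halenu reflex of *tilkirarog:
Halenu: *tilkirarog > tilkirorog > tilkerorog > tilkirorog  (by vowel merger, pre-rhotic lowering, vowel merger)
The regular Halenu reflex would be 'tilkirorog', but the attested form is 'tilkerorog'. The correspondence is irregular, so they are not cognates (the Halenu form has a different source).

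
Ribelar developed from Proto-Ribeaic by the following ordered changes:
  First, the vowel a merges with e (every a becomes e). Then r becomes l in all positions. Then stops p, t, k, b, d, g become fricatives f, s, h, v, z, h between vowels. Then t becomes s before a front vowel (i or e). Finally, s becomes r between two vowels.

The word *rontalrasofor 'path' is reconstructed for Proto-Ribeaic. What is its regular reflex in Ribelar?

Ribelar: start from *rontalrasofor.
  rule 1 (vowel merger): rontalrasofor → rontelresofor
  rule 2 (unconditioned shift): rontelresofor → lontellesofol
  rule 3: no change — lontellesofol
  rule 4 (palatalisation): lontellesofol → lonsellesofol
  rule 5 (rhotacism): lonsellesofol → lonsellerofol
  ⇒ Ribelar lonsellerofol

lonsellerofol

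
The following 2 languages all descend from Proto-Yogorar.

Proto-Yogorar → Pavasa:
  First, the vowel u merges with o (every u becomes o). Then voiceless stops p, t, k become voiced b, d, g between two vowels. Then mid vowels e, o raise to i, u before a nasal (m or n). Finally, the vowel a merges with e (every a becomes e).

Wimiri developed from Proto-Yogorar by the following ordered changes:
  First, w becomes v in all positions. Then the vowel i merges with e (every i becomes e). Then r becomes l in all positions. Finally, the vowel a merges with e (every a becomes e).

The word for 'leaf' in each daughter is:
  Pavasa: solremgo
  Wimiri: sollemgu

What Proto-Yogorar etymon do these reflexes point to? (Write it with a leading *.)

*solramgu

Position 5: Pavasa has e, Wimiri has e. Taking the neighbouring segments as reconstructed: Pavasa e can only go back to *a; Wimiri e could go back to *a or *e or *i — the one source consistent with every daughter is *a.
Position 8: Pavasa has o, Wimiri has u. Wimiri preserves u here (none of its changes turn any other segment into u), so the proto-segment is *u.
Position 4: Pavasa has r, Wimiri has l. Pavasa preserves r here (none of its changes turn any other segment into r), so the proto-segment is *r.
Verify the candidate proto-form against each daughter:
Pavasa: *solramgu
  solramgu → solramgo   [vowel merger]
  solramgo (rule 2 does not apply)
  solramgo (rule 3 does not apply)
  solramgo → solremgo   [vowel merger]
  giving Pavasa solremgo.
Wimiri: start from *solramgu.
  rule 1: no change — solramgu
  rule 2: no change — solramgu
  rule 3 (unconditioned shift): solramgu → sollamgu
  rule 4 (vowel merger): sollamgu → sollemgu
  ⇒ Wimiri sollemgu
No other proto-form is consistent with every reflex, so the reconstruction is *solramgu.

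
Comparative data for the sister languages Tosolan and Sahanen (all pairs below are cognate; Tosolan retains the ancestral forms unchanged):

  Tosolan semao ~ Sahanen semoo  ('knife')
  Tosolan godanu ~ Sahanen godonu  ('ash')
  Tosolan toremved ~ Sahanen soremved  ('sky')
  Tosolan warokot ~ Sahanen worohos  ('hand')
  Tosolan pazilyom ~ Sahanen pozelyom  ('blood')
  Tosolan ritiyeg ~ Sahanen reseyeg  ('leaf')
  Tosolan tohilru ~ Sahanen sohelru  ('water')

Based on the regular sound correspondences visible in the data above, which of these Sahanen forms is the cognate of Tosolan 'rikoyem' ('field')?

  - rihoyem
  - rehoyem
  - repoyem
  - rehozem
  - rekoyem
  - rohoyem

pazilyom ~ pozelyom, ritiyeg ~ reseyeg — Tosolan i corresponds to Sahanen e after a consonant, before a consonant other than r, m, n, p, b, f, v.
warokot ~ worohos — Tosolan k corresponds to Sahanen h between vowels (before a back vowel).
Applying these to Tosolan 'rikoyem':
  rikoyem → rekoyem   (i→e after a consonant, before a consonant other than r, m, n, p, b, f, v)
  rekoyem → rehoyem   (k→h between vowels (before a back vowel))
So the Sahanen cognate is 'rehoyem'.

rehoyem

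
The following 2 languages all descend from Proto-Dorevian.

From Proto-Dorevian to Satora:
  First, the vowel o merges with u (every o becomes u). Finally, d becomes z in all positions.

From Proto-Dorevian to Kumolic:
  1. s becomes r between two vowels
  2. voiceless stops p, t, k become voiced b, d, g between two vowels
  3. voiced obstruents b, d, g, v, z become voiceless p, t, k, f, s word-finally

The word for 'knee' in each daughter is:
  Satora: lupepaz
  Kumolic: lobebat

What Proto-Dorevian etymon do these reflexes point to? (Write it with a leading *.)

Position 5: Satora has p, Kumolic has b. Satora preserves p here (none of its changes turn any other segment into p), so the proto-segment is *p.
Position 7: Satora has z, Kumolic has t. Taking the neighbouring segments as reconstructed: Satora z could go back to *d or *z; Kumolic t could go back to *t or *d — the one source consistent with every daughter is *d.
Continuing position by position gives *lopepad; check it forward:
Satora: start from *lopepad.
  rule 1 (vowel merger): lopepad → lupepad
  rule 2 (unconditioned shift): lupepad → lupepaz
  ⇒ Satora lupepaz
Kumolic: *lopepad
  lopepad (rule 1 does not apply)
  lopepad → lobebad   [intervocalic voicing]
  lobebad → lobebat   [final devoicing]
  giving Kumolic lobebat.
Only *lopepad yields all of Satora lupepaz, Kumolic lobebat.

*lopepad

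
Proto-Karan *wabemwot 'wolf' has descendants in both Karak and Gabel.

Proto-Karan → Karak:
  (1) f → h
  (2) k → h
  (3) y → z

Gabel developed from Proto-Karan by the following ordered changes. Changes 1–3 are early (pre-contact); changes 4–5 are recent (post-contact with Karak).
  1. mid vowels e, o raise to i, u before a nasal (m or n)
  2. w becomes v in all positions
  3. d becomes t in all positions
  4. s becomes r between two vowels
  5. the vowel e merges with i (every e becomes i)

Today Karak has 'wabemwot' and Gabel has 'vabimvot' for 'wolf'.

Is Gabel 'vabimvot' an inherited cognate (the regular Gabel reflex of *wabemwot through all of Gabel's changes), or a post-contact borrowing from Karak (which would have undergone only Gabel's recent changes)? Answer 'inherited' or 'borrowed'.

If inherited, *wabemwot would pass through all of Gabel's changes:
Gabel: *wabemwot
  wabemwot → wabimwot   [pre-nasal raising]
  wabimwot → vabimvot   [unconditioned shift]
  vabimvot (rule 3 does not apply)
  vabimvot (rule 4 does not apply)
  vabimvot (rule 5 does not apply)
  giving Gabel vabimvot.
If borrowed from Karak 'wabemwot' after the early changes, it would undergo only the recent ones:
  rule 4 (rhotacism): no change (wabemwot)
  rule 5 (vowel merger): wabemwot → wabimwot
  ⇒ as a loan: wabimwot
Gabel 'vabimvot' matches the inherited outcome exactly, so it is an inherited cognate, not a loan.

inherited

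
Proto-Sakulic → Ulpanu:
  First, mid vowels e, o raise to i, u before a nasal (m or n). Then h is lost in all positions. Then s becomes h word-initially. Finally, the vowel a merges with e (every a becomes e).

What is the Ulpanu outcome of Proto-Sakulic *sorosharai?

horoserei

Ulpanu: start from *sorosharai.
  rule 1: no change — sorosharai
  rule 2 (h-loss): sorosharai → sorosarai
  rule 3 (debuccalisation): sorosarai → horosarai
  rule 4 (vowel merger): horosarai → horoserei
  ⇒ Ulpanu horoserei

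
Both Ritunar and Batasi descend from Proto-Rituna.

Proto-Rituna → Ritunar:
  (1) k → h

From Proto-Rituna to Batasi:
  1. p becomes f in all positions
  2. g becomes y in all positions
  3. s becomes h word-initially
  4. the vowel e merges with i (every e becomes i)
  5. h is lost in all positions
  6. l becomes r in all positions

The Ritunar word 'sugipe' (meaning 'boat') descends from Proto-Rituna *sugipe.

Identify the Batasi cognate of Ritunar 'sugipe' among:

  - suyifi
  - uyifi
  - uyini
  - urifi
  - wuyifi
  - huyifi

uyifi

Batasi: start from *sugipe.
  rule 1 (unconditioned shift): sugipe → sugife
  rule 2 (unconditioned shift): sugife → suyife
  rule 3 (debuccalisation): suyife → huyife
  rule 4 (vowel merger): huyife → huyifi
  rule 5 (h-loss): huyifi → uyifi
  rule 6: no change — uyifi
  ⇒ Batasi uyifi
Only 'uyifi' matches the regular Batasi development of *sugipe.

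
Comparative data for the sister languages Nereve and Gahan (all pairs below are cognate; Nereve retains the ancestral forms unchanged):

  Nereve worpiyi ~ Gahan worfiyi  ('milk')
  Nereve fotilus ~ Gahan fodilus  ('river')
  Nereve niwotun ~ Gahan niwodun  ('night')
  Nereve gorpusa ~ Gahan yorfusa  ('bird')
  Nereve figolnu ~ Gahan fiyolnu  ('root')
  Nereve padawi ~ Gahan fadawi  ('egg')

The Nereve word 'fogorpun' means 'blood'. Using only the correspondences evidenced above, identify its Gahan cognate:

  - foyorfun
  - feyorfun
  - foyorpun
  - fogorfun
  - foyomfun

figolnu ~ fiyolnu — Nereve g corresponds to Gahan y between vowels (before a back vowel).
gorpusa ~ yorfusa — Nereve p corresponds to Gahan f after a consonant, before a back vowel.
Applying these to Nereve 'fogorpun':
  fogorpun → foyorpun   (g→y between vowels (before a back vowel))
  foyorpun → foyorfun   (p→f after a consonant, before a back vowel)
So the Gahan cognate is 'foyorfun'.

foyorfun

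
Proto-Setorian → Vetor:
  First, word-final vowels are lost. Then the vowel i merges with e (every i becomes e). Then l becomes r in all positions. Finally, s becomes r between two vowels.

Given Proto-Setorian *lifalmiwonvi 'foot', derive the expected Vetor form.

refarmewonv

Vetor: *lifalmiwonvi > lifalmiwonv > lefalmewonv > refarmewonv  (by apocope, vowel merger, unconditioned shift)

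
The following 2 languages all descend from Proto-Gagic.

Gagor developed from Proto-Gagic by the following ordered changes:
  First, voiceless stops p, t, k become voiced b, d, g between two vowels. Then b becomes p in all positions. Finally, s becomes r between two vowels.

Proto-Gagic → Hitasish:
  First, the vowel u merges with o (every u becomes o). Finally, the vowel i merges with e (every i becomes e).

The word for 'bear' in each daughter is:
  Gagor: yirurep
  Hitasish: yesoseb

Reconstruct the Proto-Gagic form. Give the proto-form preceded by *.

*yisuseb

Position 3: Gagor has r, Hitasish has s. Hitasish preserves s here (none of its changes turn any other segment into s), so the proto-segment is *s.
Position 2: Gagor has i, Hitasish has e. Gagor preserves i here (none of its changes turn any other segment into i), so the proto-segment is *i.
Verify the candidate proto-form against each daughter:
Gagor: *yisuseb > yisusep > yirurep  (by unconditioned shift, rhotacism)
Hitasish: *yisuseb > yisoseb > yesoseb  (by vowel merger, vowel merger)
*yisuseb is the unique common source.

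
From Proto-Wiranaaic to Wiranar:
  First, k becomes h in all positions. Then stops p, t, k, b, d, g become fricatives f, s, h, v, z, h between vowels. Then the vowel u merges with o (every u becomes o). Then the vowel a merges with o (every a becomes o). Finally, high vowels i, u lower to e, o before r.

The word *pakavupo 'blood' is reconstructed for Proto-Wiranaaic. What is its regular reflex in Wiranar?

Wiranar: start from *pakavupo.
  rule 1 (unconditioned shift): pakavupo → pahavupo
  rule 2 (intervocalic lenition): pahavupo → pahavufo
  rule 3 (vowel merger): pahavufo → pahavofo
  rule 4 (vowel merger): pahavofo → pohovofo
  rule 5: no change — pohovofo
  ⇒ Wiranar pohovofo

pohovofo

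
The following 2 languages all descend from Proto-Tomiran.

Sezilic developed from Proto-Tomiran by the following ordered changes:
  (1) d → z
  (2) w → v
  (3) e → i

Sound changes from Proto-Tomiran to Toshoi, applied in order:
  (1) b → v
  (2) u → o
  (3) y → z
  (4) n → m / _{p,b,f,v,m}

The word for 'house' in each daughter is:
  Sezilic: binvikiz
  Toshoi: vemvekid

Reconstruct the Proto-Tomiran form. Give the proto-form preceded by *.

Position 5: Sezilic has i, Toshoi has e. Toshoi preserves e here (none of its changes turn any other segment into e), so the proto-segment is *e.
Position 3: Sezilic has n, Toshoi has m. Sezilic preserves n here (none of its changes turn any other segment into n), so the proto-segment is *n.
Verify the candidate proto-form against each daughter:
Sezilic: *benvekid > benvekiz > binvikiz  (by unconditioned shift, vowel merger)
Toshoi: *benvekid
  benvekid → venvekid   [unconditioned shift]
  venvekid (rule 2 does not apply)
  venvekid (rule 3 does not apply)
  venvekid → vemvekid   [nasal place assimilation]
  giving Toshoi vemvekid.
Only *benvekid yields all of Sezilic binvikiz, Toshoi vemvekid.

*benvekid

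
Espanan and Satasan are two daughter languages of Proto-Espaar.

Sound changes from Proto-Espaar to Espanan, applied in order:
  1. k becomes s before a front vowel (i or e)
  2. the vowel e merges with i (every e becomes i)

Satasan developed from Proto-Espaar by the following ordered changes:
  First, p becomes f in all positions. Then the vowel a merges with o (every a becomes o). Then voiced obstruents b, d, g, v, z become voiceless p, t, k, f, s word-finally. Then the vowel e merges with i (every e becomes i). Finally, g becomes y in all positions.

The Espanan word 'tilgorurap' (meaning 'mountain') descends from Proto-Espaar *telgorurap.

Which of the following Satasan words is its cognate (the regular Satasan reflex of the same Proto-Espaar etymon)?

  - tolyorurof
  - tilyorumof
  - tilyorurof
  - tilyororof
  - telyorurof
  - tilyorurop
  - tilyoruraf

tilyorurof

Satasan: *telgorurap > telgoruraf > telgorurof > tilgorurof > tilyorurof  (by unconditioned shift, vowel merger, vowel merger, unconditioned shift)
Only 'tilyorurof' matches the regular Satasan development of *telgorurap.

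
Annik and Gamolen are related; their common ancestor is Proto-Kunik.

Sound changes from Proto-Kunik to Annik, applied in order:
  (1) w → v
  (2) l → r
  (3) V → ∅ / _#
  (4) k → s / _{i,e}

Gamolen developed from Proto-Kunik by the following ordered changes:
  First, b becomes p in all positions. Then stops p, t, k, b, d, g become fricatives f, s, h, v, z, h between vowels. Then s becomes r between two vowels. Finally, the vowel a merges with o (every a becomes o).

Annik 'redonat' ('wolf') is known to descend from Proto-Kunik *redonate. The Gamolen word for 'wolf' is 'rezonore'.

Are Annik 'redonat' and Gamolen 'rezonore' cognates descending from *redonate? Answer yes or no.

Derive the expected Gamolen reflex of *redonate:
Gamolen: *redonate > rezonase > rezonare > rezonore  (by intervocalic lenition, rhotacism, vowel merger)
Gamolen 'rezonore' matches the regular reflex exactly, so the pair is cognate.

yes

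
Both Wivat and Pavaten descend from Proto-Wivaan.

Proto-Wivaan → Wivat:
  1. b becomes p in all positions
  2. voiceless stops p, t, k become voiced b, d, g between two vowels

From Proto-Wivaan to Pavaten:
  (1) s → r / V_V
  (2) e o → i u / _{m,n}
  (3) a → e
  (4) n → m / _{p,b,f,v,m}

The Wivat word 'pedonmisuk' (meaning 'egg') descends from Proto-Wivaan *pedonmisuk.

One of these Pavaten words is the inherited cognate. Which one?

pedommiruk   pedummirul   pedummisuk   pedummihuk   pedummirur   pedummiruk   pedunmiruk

Pavaten: *pedonmisuk
  pedonmisuk → pedonmiruk   [rhotacism]
  pedonmiruk → pedunmiruk   [pre-nasal raising]
  pedunmiruk (rule 3 does not apply)
  pedunmiruk → pedummiruk   [nasal place assimilation]
  giving Pavaten pedummiruk.
Only 'pedummiruk' matches the regular Pavaten development of *pedonmisuk.

pedummiruk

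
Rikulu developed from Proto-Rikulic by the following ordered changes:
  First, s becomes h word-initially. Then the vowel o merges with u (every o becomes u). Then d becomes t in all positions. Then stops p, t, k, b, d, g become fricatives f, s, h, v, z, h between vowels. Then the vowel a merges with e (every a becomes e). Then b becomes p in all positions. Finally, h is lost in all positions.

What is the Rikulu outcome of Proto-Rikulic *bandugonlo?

Rikulu: *bandugonlo
  bandugonlo (rule 1 does not apply)
  bandugonlo → bandugunlu   [vowel merger]
  bandugunlu → bantugunlu   [unconditioned shift]
  bantugunlu → bantuhunlu   [intervocalic lenition]
  bantuhunlu → bentuhunlu   [vowel merger]
  bentuhunlu → pentuhunlu   [unconditioned shift]
  pentuhunlu → pentuunlu   [h-loss]
  giving Rikulu pentuunlu.

pentuunlu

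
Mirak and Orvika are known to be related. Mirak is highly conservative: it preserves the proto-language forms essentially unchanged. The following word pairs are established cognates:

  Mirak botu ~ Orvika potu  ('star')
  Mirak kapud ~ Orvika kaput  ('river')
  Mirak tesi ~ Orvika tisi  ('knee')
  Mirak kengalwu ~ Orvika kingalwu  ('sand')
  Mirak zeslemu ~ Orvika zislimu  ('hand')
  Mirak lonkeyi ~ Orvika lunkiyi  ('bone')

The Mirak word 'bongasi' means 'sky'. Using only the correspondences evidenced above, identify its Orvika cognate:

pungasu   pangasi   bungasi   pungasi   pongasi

pungasi

botu ~ potu — Mirak b corresponds to Orvika p word-initially before a back vowel.
lonkeyi ~ lunkiyi — Mirak o corresponds to Orvika u after a consonant, before a nasal.
Applying these to Mirak 'bongasi':
  bongasi → pongasi   (b→p word-initially before a back vowel)
  pongasi → pungasi   (o→u after a consonant, before a nasal)
So the Orvika cognate is 'pungasi'.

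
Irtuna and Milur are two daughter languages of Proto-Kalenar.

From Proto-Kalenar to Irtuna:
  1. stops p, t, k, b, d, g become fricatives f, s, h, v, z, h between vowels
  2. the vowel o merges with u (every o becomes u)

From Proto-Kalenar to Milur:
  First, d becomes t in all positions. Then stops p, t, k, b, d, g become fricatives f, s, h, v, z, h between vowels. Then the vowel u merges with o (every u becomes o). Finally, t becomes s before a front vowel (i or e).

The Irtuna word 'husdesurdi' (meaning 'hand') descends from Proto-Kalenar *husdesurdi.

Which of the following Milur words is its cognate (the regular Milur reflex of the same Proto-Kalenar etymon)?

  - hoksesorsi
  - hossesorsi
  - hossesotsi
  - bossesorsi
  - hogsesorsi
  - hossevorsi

Milur: *husdesurdi > hustesurti > hostesorti > hossesorsi  (by unconditioned shift, vowel merger, palatalisation)
Only 'hossesorsi' matches the regular Milur development of *husdesurdi.

hossesorsi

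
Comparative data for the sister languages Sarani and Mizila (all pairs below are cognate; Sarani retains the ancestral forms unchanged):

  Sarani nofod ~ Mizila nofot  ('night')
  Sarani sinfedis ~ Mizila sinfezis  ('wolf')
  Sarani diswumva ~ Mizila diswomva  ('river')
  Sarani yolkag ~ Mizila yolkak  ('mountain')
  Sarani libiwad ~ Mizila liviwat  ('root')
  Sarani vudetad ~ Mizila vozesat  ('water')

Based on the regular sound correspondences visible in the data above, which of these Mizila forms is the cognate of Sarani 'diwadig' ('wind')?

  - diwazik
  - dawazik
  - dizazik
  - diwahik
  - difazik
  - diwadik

diwazik

sinfedis ~ sinfezis — Sarani d corresponds to Mizila z between vowels (before a front vowel).
yolkag ~ yolkak — Sarani g corresponds to Mizila k word-finally.
Applying these to Sarani 'diwadig':
  diwadig → diwazig   (d→z between vowels (before a front vowel))
  diwazig → diwazik   (g→k word-finally)
So the Mizila cognate is 'diwazik'.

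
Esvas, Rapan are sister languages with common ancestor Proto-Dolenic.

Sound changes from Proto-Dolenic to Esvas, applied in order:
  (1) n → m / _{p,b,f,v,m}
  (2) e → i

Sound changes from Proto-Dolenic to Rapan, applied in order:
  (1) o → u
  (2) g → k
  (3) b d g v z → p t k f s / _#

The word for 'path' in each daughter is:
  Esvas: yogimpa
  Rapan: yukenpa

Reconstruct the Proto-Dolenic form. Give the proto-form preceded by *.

Position 2: Esvas has o, Rapan has u. Esvas preserves o here (none of its changes turn any other segment into o), so the proto-segment is *o.
Position 3: Esvas has g, Rapan has k. Esvas preserves g here (none of its changes turn any other segment into g), so the proto-segment is *g.
Position 4: Esvas has i, Rapan has e. Rapan preserves e here (none of its changes turn any other segment into e), so the proto-segment is *e.
This points to *yogenpa. Verify forward in each daughter:
Esvas: start from *yogenpa.
  rule 1 (nasal place assimilation): yogenpa → yogempa
  rule 2 (vowel merger): yogempa → yogimpa
  ⇒ Esvas yogimpa
Rapan: start from *yogenpa.
  rule 1 (vowel merger): yogenpa → yugenpa
  rule 2 (unconditioned shift): yugenpa → yukenpa
  rule 3: no change — yukenpa
  ⇒ Rapan yukenpa
Only *yogenpa yields all of Esvas yogimpa, Rapan yukenpa.

*yogenpa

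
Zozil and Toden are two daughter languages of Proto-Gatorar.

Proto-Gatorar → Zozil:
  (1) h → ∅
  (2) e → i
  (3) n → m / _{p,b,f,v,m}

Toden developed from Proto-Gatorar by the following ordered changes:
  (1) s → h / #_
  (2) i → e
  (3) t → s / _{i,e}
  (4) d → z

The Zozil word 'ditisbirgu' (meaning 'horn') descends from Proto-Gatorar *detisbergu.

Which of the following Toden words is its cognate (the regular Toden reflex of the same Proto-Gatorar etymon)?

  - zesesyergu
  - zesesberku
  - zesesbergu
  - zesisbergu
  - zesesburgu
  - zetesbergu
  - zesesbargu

zesesbergu

Toden: start from *detisbergu.
  rule 1: no change — detisbergu
  rule 2 (vowel merger): detisbergu → detesbergu
  rule 3 (palatalisation): detesbergu → desesbergu
  rule 4 (unconditioned shift): desesbergu → zesesbergu
  ⇒ Toden zesesbergu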